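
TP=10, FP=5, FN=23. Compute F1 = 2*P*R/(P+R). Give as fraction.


F1 = 2 * P * R / (P + R)
P = TP/(TP+FP) = 10/15 = 2/3
R = TP/(TP+FN) = 10/33 = 10/33
2 * P * R = 2 * 2/3 * 10/33 = 40/99
P + R = 2/3 + 10/33 = 32/33
F1 = 40/99 / 32/33 = 5/12

5/12


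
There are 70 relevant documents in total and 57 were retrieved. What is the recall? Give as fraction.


Recall = retrieved_relevant / total_relevant
= 57 / 70
= 57 / (57 + 13)
= 57/70

57/70


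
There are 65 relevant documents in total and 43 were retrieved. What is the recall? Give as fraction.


Recall = retrieved_relevant / total_relevant
= 43 / 65
= 43 / (43 + 22)
= 43/65

43/65


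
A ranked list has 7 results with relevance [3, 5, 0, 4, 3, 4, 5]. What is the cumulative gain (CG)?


Cumulative Gain = sum of relevance scores
Position 1: rel=3, running sum=3
Position 2: rel=5, running sum=8
Position 3: rel=0, running sum=8
Position 4: rel=4, running sum=12
Position 5: rel=3, running sum=15
Position 6: rel=4, running sum=19
Position 7: rel=5, running sum=24
CG = 24

24


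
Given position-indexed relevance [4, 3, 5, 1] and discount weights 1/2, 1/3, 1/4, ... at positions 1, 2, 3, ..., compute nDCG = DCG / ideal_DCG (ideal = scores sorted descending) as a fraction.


Position discount weights w_i = 1/(i+1) for i=1..4:
Weights = [1/2, 1/3, 1/4, 1/5]
Actual relevance: [4, 3, 5, 1]
DCG = 4/2 + 3/3 + 5/4 + 1/5 = 89/20
Ideal relevance (sorted desc): [5, 4, 3, 1]
Ideal DCG = 5/2 + 4/3 + 3/4 + 1/5 = 287/60
nDCG = DCG / ideal_DCG = 89/20 / 287/60 = 267/287

267/287


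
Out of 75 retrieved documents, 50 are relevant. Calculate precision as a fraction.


Precision = relevant_retrieved / total_retrieved
= 50 / 75
= 50 / (50 + 25)
= 2/3

2/3


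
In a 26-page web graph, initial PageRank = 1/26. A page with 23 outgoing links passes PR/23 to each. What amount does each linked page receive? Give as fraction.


Initial PR = 1/26 = 1/26
Outlinks = 23
Contribution per link = PR / outlinks
= 1/26 / 23
= 1/598

1/598


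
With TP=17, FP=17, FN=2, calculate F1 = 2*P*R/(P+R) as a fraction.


F1 = 2 * P * R / (P + R)
P = TP/(TP+FP) = 17/34 = 1/2
R = TP/(TP+FN) = 17/19 = 17/19
2 * P * R = 2 * 1/2 * 17/19 = 17/19
P + R = 1/2 + 17/19 = 53/38
F1 = 17/19 / 53/38 = 34/53

34/53


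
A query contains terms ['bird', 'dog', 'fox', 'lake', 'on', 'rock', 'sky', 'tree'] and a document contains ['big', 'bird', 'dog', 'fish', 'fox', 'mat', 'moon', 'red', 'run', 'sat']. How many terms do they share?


Query terms: ['bird', 'dog', 'fox', 'lake', 'on', 'rock', 'sky', 'tree']
Document terms: ['big', 'bird', 'dog', 'fish', 'fox', 'mat', 'moon', 'red', 'run', 'sat']
Common terms: ['bird', 'dog', 'fox']
Overlap count = 3

3


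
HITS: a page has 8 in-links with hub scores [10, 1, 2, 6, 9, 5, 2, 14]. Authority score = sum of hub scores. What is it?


Authority = sum of hub scores of in-linkers
In-link 1: hub score = 10
In-link 2: hub score = 1
In-link 3: hub score = 2
In-link 4: hub score = 6
In-link 5: hub score = 9
In-link 6: hub score = 5
In-link 7: hub score = 2
In-link 8: hub score = 14
Authority = 10 + 1 + 2 + 6 + 9 + 5 + 2 + 14 = 49

49


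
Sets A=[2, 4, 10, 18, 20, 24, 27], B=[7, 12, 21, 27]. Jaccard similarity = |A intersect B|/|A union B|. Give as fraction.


A intersect B = [27]
|A intersect B| = 1
A union B = [2, 4, 7, 10, 12, 18, 20, 21, 24, 27]
|A union B| = 10
Jaccard = 1/10 = 1/10

1/10


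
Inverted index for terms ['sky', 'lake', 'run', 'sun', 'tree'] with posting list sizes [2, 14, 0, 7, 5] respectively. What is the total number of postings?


Summing posting list sizes:
'sky': 2 postings
'lake': 14 postings
'run': 0 postings
'sun': 7 postings
'tree': 5 postings
Total = 2 + 14 + 0 + 7 + 5 = 28

28


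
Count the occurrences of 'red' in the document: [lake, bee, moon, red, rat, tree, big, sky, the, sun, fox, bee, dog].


Document has 13 words
Scanning for 'red':
Found at positions: [3]
Count = 1

1


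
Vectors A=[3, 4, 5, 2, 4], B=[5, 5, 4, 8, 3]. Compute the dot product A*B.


Dot product = sum of element-wise products
A[0]*B[0] = 3*5 = 15
A[1]*B[1] = 4*5 = 20
A[2]*B[2] = 5*4 = 20
A[3]*B[3] = 2*8 = 16
A[4]*B[4] = 4*3 = 12
Sum = 15 + 20 + 20 + 16 + 12 = 83

83


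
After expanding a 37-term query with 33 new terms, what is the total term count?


Original terms: 37
Expansion terms: 33
Total = 37 + 33 = 70

70


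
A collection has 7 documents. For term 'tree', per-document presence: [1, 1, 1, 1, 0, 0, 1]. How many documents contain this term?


Checking each document for 'tree':
Doc 1: present
Doc 2: present
Doc 3: present
Doc 4: present
Doc 5: absent
Doc 6: absent
Doc 7: present
df = sum of presences = 1 + 1 + 1 + 1 + 0 + 0 + 1 = 5

5


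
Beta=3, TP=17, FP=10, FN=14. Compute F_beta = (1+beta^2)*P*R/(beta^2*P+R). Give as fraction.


P = TP/(TP+FP) = 17/27 = 17/27
R = TP/(TP+FN) = 17/31 = 17/31
beta^2 = 3^2 = 9
(1 + beta^2) = 10
Numerator = (1+beta^2)*P*R = 2890/837
Denominator = beta^2*P + R = 17/3 + 17/31 = 578/93
F_beta = 5/9

5/9


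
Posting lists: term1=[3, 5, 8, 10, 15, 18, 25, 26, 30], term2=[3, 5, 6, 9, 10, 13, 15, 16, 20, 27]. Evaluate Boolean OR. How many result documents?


Boolean OR: find union of posting lists
term1 docs: [3, 5, 8, 10, 15, 18, 25, 26, 30]
term2 docs: [3, 5, 6, 9, 10, 13, 15, 16, 20, 27]
Union: [3, 5, 6, 8, 9, 10, 13, 15, 16, 18, 20, 25, 26, 27, 30]
|union| = 15

15


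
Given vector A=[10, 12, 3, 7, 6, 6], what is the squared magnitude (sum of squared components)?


|A|^2 = sum of squared components
A[0]^2 = 10^2 = 100
A[1]^2 = 12^2 = 144
A[2]^2 = 3^2 = 9
A[3]^2 = 7^2 = 49
A[4]^2 = 6^2 = 36
A[5]^2 = 6^2 = 36
Sum = 100 + 144 + 9 + 49 + 36 + 36 = 374

374


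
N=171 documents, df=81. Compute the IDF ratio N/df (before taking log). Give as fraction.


IDF ratio = N / df
= 171 / 81
= 19/9

19/9


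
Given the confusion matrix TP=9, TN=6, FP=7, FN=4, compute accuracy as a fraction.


Accuracy = (TP + TN) / (TP + TN + FP + FN)
TP + TN = 9 + 6 = 15
Total = 9 + 6 + 7 + 4 = 26
Accuracy = 15 / 26 = 15/26

15/26


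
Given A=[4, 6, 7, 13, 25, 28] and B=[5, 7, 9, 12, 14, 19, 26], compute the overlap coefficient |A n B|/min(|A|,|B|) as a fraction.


A intersect B = [7]
|A intersect B| = 1
min(|A|, |B|) = min(6, 7) = 6
Overlap = 1 / 6 = 1/6

1/6


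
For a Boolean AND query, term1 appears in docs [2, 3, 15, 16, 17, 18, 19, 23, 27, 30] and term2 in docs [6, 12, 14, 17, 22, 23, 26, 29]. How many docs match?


Boolean AND: find intersection of posting lists
term1 docs: [2, 3, 15, 16, 17, 18, 19, 23, 27, 30]
term2 docs: [6, 12, 14, 17, 22, 23, 26, 29]
Intersection: [17, 23]
|intersection| = 2

2


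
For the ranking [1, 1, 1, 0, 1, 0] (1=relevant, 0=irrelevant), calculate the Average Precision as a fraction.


Computing P@k for each relevant position:
Position 1: relevant, P@1 = 1/1 = 1
Position 2: relevant, P@2 = 2/2 = 1
Position 3: relevant, P@3 = 3/3 = 1
Position 4: not relevant
Position 5: relevant, P@5 = 4/5 = 4/5
Position 6: not relevant
Sum of P@k = 1 + 1 + 1 + 4/5 = 19/5
AP = 19/5 / 4 = 19/20

19/20


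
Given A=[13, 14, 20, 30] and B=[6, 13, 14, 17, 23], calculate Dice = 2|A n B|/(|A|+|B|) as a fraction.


A intersect B = [13, 14]
|A intersect B| = 2
|A| = 4, |B| = 5
Dice = 2*2 / (4+5)
= 4 / 9 = 4/9

4/9


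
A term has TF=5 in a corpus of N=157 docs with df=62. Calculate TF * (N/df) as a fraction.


TF * (N/df)
= 5 * (157/62)
= 5 * 157/62
= 785/62

785/62


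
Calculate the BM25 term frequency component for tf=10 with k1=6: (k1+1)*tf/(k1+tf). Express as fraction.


BM25 TF component = (k1+1)*tf / (k1+tf)
k1 = 6, tf = 10
Numerator = (6+1)*10 = 70
Denominator = 6 + 10 = 16
= 70/16 = 35/8

35/8


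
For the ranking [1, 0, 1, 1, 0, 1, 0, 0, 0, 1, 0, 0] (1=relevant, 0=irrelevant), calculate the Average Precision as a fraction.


Computing P@k for each relevant position:
Position 1: relevant, P@1 = 1/1 = 1
Position 2: not relevant
Position 3: relevant, P@3 = 2/3 = 2/3
Position 4: relevant, P@4 = 3/4 = 3/4
Position 5: not relevant
Position 6: relevant, P@6 = 4/6 = 2/3
Position 7: not relevant
Position 8: not relevant
Position 9: not relevant
Position 10: relevant, P@10 = 5/10 = 1/2
Position 11: not relevant
Position 12: not relevant
Sum of P@k = 1 + 2/3 + 3/4 + 2/3 + 1/2 = 43/12
AP = 43/12 / 5 = 43/60

43/60


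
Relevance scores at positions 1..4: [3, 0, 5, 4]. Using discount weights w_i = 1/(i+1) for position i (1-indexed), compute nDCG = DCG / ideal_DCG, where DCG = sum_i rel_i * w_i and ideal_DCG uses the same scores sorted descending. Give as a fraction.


Position discount weights w_i = 1/(i+1) for i=1..4:
Weights = [1/2, 1/3, 1/4, 1/5]
Actual relevance: [3, 0, 5, 4]
DCG = 3/2 + 0/3 + 5/4 + 4/5 = 71/20
Ideal relevance (sorted desc): [5, 4, 3, 0]
Ideal DCG = 5/2 + 4/3 + 3/4 + 0/5 = 55/12
nDCG = DCG / ideal_DCG = 71/20 / 55/12 = 213/275

213/275


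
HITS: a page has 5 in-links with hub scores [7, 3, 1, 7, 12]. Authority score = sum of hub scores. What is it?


Authority = sum of hub scores of in-linkers
In-link 1: hub score = 7
In-link 2: hub score = 3
In-link 3: hub score = 1
In-link 4: hub score = 7
In-link 5: hub score = 12
Authority = 7 + 3 + 1 + 7 + 12 = 30

30


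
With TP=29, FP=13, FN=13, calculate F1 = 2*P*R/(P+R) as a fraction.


F1 = 2 * P * R / (P + R)
P = TP/(TP+FP) = 29/42 = 29/42
R = TP/(TP+FN) = 29/42 = 29/42
2 * P * R = 2 * 29/42 * 29/42 = 841/882
P + R = 29/42 + 29/42 = 29/21
F1 = 841/882 / 29/21 = 29/42

29/42


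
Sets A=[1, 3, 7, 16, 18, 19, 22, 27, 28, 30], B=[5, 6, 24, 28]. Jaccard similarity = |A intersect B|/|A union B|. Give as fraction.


A intersect B = [28]
|A intersect B| = 1
A union B = [1, 3, 5, 6, 7, 16, 18, 19, 22, 24, 27, 28, 30]
|A union B| = 13
Jaccard = 1/13 = 1/13

1/13


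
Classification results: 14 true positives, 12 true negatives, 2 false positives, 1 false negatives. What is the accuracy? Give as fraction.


Accuracy = (TP + TN) / (TP + TN + FP + FN)
TP + TN = 14 + 12 = 26
Total = 14 + 12 + 2 + 1 = 29
Accuracy = 26 / 29 = 26/29

26/29


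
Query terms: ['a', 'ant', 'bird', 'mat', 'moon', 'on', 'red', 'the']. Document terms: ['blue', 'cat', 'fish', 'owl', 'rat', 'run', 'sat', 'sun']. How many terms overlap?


Query terms: ['a', 'ant', 'bird', 'mat', 'moon', 'on', 'red', 'the']
Document terms: ['blue', 'cat', 'fish', 'owl', 'rat', 'run', 'sat', 'sun']
Common terms: []
Overlap count = 0

0


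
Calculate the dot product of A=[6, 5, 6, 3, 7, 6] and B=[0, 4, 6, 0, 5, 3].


Dot product = sum of element-wise products
A[0]*B[0] = 6*0 = 0
A[1]*B[1] = 5*4 = 20
A[2]*B[2] = 6*6 = 36
A[3]*B[3] = 3*0 = 0
A[4]*B[4] = 7*5 = 35
A[5]*B[5] = 6*3 = 18
Sum = 0 + 20 + 36 + 0 + 35 + 18 = 109

109


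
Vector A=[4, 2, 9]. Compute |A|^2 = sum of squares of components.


|A|^2 = sum of squared components
A[0]^2 = 4^2 = 16
A[1]^2 = 2^2 = 4
A[2]^2 = 9^2 = 81
Sum = 16 + 4 + 81 = 101

101


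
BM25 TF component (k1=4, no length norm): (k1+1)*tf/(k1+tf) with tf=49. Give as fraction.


BM25 TF component = (k1+1)*tf / (k1+tf)
k1 = 4, tf = 49
Numerator = (4+1)*49 = 245
Denominator = 4 + 49 = 53
= 245/53 = 245/53

245/53


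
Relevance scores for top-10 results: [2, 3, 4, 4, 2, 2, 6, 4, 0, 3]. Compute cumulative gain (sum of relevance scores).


Cumulative Gain = sum of relevance scores
Position 1: rel=2, running sum=2
Position 2: rel=3, running sum=5
Position 3: rel=4, running sum=9
Position 4: rel=4, running sum=13
Position 5: rel=2, running sum=15
Position 6: rel=2, running sum=17
Position 7: rel=6, running sum=23
Position 8: rel=4, running sum=27
Position 9: rel=0, running sum=27
Position 10: rel=3, running sum=30
CG = 30

30


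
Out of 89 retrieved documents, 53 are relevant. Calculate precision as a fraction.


Precision = relevant_retrieved / total_retrieved
= 53 / 89
= 53 / (53 + 36)
= 53/89

53/89


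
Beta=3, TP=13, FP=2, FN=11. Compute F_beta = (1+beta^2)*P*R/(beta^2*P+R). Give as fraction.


P = TP/(TP+FP) = 13/15 = 13/15
R = TP/(TP+FN) = 13/24 = 13/24
beta^2 = 3^2 = 9
(1 + beta^2) = 10
Numerator = (1+beta^2)*P*R = 169/36
Denominator = beta^2*P + R = 39/5 + 13/24 = 1001/120
F_beta = 130/231

130/231


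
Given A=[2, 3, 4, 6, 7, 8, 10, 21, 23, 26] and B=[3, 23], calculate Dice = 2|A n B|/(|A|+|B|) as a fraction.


A intersect B = [3, 23]
|A intersect B| = 2
|A| = 10, |B| = 2
Dice = 2*2 / (10+2)
= 4 / 12 = 1/3

1/3


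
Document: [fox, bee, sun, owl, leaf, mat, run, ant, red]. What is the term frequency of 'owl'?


Document has 9 words
Scanning for 'owl':
Found at positions: [3]
Count = 1

1


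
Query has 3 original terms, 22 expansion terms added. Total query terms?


Original terms: 3
Expansion terms: 22
Total = 3 + 22 = 25

25


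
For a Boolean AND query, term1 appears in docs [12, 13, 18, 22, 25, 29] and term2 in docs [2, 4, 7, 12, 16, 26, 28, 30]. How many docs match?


Boolean AND: find intersection of posting lists
term1 docs: [12, 13, 18, 22, 25, 29]
term2 docs: [2, 4, 7, 12, 16, 26, 28, 30]
Intersection: [12]
|intersection| = 1

1


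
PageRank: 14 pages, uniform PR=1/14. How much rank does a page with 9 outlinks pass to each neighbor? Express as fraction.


Initial PR = 1/14 = 1/14
Outlinks = 9
Contribution per link = PR / outlinks
= 1/14 / 9
= 1/126

1/126


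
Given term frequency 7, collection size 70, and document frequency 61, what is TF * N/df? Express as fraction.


TF * (N/df)
= 7 * (70/61)
= 7 * 70/61
= 490/61

490/61


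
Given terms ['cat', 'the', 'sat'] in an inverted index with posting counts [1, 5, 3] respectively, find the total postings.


Summing posting list sizes:
'cat': 1 postings
'the': 5 postings
'sat': 3 postings
Total = 1 + 5 + 3 = 9

9


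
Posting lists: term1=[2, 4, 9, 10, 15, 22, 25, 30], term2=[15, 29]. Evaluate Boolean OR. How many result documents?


Boolean OR: find union of posting lists
term1 docs: [2, 4, 9, 10, 15, 22, 25, 30]
term2 docs: [15, 29]
Union: [2, 4, 9, 10, 15, 22, 25, 29, 30]
|union| = 9

9


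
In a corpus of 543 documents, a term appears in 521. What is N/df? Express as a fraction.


IDF ratio = N / df
= 543 / 521
= 543/521

543/521


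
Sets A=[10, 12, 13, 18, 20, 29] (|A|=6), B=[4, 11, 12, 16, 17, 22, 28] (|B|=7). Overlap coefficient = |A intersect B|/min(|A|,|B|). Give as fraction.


A intersect B = [12]
|A intersect B| = 1
min(|A|, |B|) = min(6, 7) = 6
Overlap = 1 / 6 = 1/6

1/6


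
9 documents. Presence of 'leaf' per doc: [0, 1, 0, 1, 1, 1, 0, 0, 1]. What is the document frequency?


Checking each document for 'leaf':
Doc 1: absent
Doc 2: present
Doc 3: absent
Doc 4: present
Doc 5: present
Doc 6: present
Doc 7: absent
Doc 8: absent
Doc 9: present
df = sum of presences = 0 + 1 + 0 + 1 + 1 + 1 + 0 + 0 + 1 = 5

5


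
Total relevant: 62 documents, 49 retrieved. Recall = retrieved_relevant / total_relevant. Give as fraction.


Recall = retrieved_relevant / total_relevant
= 49 / 62
= 49 / (49 + 13)
= 49/62

49/62


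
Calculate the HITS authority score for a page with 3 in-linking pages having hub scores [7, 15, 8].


Authority = sum of hub scores of in-linkers
In-link 1: hub score = 7
In-link 2: hub score = 15
In-link 3: hub score = 8
Authority = 7 + 15 + 8 = 30

30


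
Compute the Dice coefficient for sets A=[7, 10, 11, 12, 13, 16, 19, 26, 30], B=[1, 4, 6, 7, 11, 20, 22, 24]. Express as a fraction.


A intersect B = [7, 11]
|A intersect B| = 2
|A| = 9, |B| = 8
Dice = 2*2 / (9+8)
= 4 / 17 = 4/17

4/17


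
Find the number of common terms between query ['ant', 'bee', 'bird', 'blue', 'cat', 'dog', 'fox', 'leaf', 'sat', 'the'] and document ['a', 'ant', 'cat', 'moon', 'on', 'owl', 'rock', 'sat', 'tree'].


Query terms: ['ant', 'bee', 'bird', 'blue', 'cat', 'dog', 'fox', 'leaf', 'sat', 'the']
Document terms: ['a', 'ant', 'cat', 'moon', 'on', 'owl', 'rock', 'sat', 'tree']
Common terms: ['ant', 'cat', 'sat']
Overlap count = 3

3


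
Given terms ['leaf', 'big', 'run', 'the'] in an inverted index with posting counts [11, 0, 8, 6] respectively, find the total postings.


Summing posting list sizes:
'leaf': 11 postings
'big': 0 postings
'run': 8 postings
'the': 6 postings
Total = 11 + 0 + 8 + 6 = 25

25


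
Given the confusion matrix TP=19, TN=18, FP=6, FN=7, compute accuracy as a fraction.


Accuracy = (TP + TN) / (TP + TN + FP + FN)
TP + TN = 19 + 18 = 37
Total = 19 + 18 + 6 + 7 = 50
Accuracy = 37 / 50 = 37/50

37/50


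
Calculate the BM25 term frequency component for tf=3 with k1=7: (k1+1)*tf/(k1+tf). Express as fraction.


BM25 TF component = (k1+1)*tf / (k1+tf)
k1 = 7, tf = 3
Numerator = (7+1)*3 = 24
Denominator = 7 + 3 = 10
= 24/10 = 12/5

12/5


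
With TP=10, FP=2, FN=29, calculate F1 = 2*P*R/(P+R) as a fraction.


F1 = 2 * P * R / (P + R)
P = TP/(TP+FP) = 10/12 = 5/6
R = TP/(TP+FN) = 10/39 = 10/39
2 * P * R = 2 * 5/6 * 10/39 = 50/117
P + R = 5/6 + 10/39 = 85/78
F1 = 50/117 / 85/78 = 20/51

20/51


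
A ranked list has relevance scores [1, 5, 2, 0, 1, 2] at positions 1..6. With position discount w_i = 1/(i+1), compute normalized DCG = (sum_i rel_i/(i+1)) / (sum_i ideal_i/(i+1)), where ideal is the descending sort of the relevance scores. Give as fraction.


Position discount weights w_i = 1/(i+1) for i=1..6:
Weights = [1/2, 1/3, 1/4, 1/5, 1/6, 1/7]
Actual relevance: [1, 5, 2, 0, 1, 2]
DCG = 1/2 + 5/3 + 2/4 + 0/5 + 1/6 + 2/7 = 131/42
Ideal relevance (sorted desc): [5, 2, 2, 1, 1, 0]
Ideal DCG = 5/2 + 2/3 + 2/4 + 1/5 + 1/6 + 0/7 = 121/30
nDCG = DCG / ideal_DCG = 131/42 / 121/30 = 655/847

655/847


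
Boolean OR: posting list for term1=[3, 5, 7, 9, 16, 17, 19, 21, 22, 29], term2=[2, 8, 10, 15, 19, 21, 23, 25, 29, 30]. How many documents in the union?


Boolean OR: find union of posting lists
term1 docs: [3, 5, 7, 9, 16, 17, 19, 21, 22, 29]
term2 docs: [2, 8, 10, 15, 19, 21, 23, 25, 29, 30]
Union: [2, 3, 5, 7, 8, 9, 10, 15, 16, 17, 19, 21, 22, 23, 25, 29, 30]
|union| = 17

17


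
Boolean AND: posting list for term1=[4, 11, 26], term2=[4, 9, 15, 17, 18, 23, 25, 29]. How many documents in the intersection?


Boolean AND: find intersection of posting lists
term1 docs: [4, 11, 26]
term2 docs: [4, 9, 15, 17, 18, 23, 25, 29]
Intersection: [4]
|intersection| = 1

1


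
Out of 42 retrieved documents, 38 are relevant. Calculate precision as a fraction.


Precision = relevant_retrieved / total_retrieved
= 38 / 42
= 38 / (38 + 4)
= 19/21

19/21


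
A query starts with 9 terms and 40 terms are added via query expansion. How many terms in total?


Original terms: 9
Expansion terms: 40
Total = 9 + 40 = 49

49


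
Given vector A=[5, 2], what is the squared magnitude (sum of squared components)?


|A|^2 = sum of squared components
A[0]^2 = 5^2 = 25
A[1]^2 = 2^2 = 4
Sum = 25 + 4 = 29

29


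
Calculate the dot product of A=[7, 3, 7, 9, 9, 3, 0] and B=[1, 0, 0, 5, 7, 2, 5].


Dot product = sum of element-wise products
A[0]*B[0] = 7*1 = 7
A[1]*B[1] = 3*0 = 0
A[2]*B[2] = 7*0 = 0
A[3]*B[3] = 9*5 = 45
A[4]*B[4] = 9*7 = 63
A[5]*B[5] = 3*2 = 6
A[6]*B[6] = 0*5 = 0
Sum = 7 + 0 + 0 + 45 + 63 + 6 + 0 = 121

121


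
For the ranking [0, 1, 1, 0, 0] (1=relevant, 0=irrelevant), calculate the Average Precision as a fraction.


Computing P@k for each relevant position:
Position 1: not relevant
Position 2: relevant, P@2 = 1/2 = 1/2
Position 3: relevant, P@3 = 2/3 = 2/3
Position 4: not relevant
Position 5: not relevant
Sum of P@k = 1/2 + 2/3 = 7/6
AP = 7/6 / 2 = 7/12

7/12


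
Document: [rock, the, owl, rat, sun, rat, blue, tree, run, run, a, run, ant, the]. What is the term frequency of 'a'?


Document has 14 words
Scanning for 'a':
Found at positions: [10]
Count = 1

1


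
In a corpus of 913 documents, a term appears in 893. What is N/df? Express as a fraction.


IDF ratio = N / df
= 913 / 893
= 913/893

913/893


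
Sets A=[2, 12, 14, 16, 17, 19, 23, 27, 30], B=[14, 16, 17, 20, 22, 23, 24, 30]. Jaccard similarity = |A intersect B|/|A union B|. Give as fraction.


A intersect B = [14, 16, 17, 23, 30]
|A intersect B| = 5
A union B = [2, 12, 14, 16, 17, 19, 20, 22, 23, 24, 27, 30]
|A union B| = 12
Jaccard = 5/12 = 5/12

5/12


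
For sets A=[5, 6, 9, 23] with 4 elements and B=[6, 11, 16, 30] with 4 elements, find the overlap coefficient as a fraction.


A intersect B = [6]
|A intersect B| = 1
min(|A|, |B|) = min(4, 4) = 4
Overlap = 1 / 4 = 1/4

1/4


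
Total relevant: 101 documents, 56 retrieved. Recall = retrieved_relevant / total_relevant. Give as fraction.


Recall = retrieved_relevant / total_relevant
= 56 / 101
= 56 / (56 + 45)
= 56/101

56/101


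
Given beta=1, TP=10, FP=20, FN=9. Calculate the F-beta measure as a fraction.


P = TP/(TP+FP) = 10/30 = 1/3
R = TP/(TP+FN) = 10/19 = 10/19
beta^2 = 1^2 = 1
(1 + beta^2) = 2
Numerator = (1+beta^2)*P*R = 20/57
Denominator = beta^2*P + R = 1/3 + 10/19 = 49/57
F_beta = 20/49

20/49


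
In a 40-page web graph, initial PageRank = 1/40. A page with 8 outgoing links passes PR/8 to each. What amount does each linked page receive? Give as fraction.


Initial PR = 1/40 = 1/40
Outlinks = 8
Contribution per link = PR / outlinks
= 1/40 / 8
= 1/320

1/320


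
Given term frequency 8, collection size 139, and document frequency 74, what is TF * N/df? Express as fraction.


TF * (N/df)
= 8 * (139/74)
= 8 * 139/74
= 556/37

556/37


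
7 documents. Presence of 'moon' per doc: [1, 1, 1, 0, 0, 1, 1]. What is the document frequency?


Checking each document for 'moon':
Doc 1: present
Doc 2: present
Doc 3: present
Doc 4: absent
Doc 5: absent
Doc 6: present
Doc 7: present
df = sum of presences = 1 + 1 + 1 + 0 + 0 + 1 + 1 = 5

5


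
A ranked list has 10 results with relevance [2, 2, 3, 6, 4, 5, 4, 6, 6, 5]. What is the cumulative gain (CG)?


Cumulative Gain = sum of relevance scores
Position 1: rel=2, running sum=2
Position 2: rel=2, running sum=4
Position 3: rel=3, running sum=7
Position 4: rel=6, running sum=13
Position 5: rel=4, running sum=17
Position 6: rel=5, running sum=22
Position 7: rel=4, running sum=26
Position 8: rel=6, running sum=32
Position 9: rel=6, running sum=38
Position 10: rel=5, running sum=43
CG = 43

43


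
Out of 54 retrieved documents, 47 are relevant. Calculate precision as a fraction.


Precision = relevant_retrieved / total_retrieved
= 47 / 54
= 47 / (47 + 7)
= 47/54

47/54


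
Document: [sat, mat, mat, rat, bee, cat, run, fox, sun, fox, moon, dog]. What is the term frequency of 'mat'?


Document has 12 words
Scanning for 'mat':
Found at positions: [1, 2]
Count = 2

2


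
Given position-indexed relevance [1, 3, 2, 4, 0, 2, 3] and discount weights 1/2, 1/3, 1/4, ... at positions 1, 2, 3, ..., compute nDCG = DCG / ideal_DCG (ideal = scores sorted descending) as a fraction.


Position discount weights w_i = 1/(i+1) for i=1..7:
Weights = [1/2, 1/3, 1/4, 1/5, 1/6, 1/7, 1/8]
Actual relevance: [1, 3, 2, 4, 0, 2, 3]
DCG = 1/2 + 3/3 + 2/4 + 4/5 + 0/6 + 2/7 + 3/8 = 969/280
Ideal relevance (sorted desc): [4, 3, 3, 2, 2, 1, 0]
Ideal DCG = 4/2 + 3/3 + 3/4 + 2/5 + 2/6 + 1/7 + 0/8 = 1943/420
nDCG = DCG / ideal_DCG = 969/280 / 1943/420 = 2907/3886

2907/3886


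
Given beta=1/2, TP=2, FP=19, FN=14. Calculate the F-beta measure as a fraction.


P = TP/(TP+FP) = 2/21 = 2/21
R = TP/(TP+FN) = 2/16 = 1/8
beta^2 = 1/2^2 = 1/4
(1 + beta^2) = 5/4
Numerator = (1+beta^2)*P*R = 5/336
Denominator = beta^2*P + R = 1/42 + 1/8 = 25/168
F_beta = 1/10

1/10


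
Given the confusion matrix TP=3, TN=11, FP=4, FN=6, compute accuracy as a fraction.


Accuracy = (TP + TN) / (TP + TN + FP + FN)
TP + TN = 3 + 11 = 14
Total = 3 + 11 + 4 + 6 = 24
Accuracy = 14 / 24 = 7/12

7/12


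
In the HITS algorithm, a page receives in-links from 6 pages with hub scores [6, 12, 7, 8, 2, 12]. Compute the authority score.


Authority = sum of hub scores of in-linkers
In-link 1: hub score = 6
In-link 2: hub score = 12
In-link 3: hub score = 7
In-link 4: hub score = 8
In-link 5: hub score = 2
In-link 6: hub score = 12
Authority = 6 + 12 + 7 + 8 + 2 + 12 = 47

47


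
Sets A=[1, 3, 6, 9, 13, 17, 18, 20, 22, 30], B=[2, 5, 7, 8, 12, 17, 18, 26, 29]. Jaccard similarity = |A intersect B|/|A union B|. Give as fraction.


A intersect B = [17, 18]
|A intersect B| = 2
A union B = [1, 2, 3, 5, 6, 7, 8, 9, 12, 13, 17, 18, 20, 22, 26, 29, 30]
|A union B| = 17
Jaccard = 2/17 = 2/17

2/17


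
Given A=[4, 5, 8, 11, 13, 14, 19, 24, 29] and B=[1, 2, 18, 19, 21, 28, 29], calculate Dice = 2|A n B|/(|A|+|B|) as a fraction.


A intersect B = [19, 29]
|A intersect B| = 2
|A| = 9, |B| = 7
Dice = 2*2 / (9+7)
= 4 / 16 = 1/4

1/4


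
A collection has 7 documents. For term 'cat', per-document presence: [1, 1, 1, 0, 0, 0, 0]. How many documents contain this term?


Checking each document for 'cat':
Doc 1: present
Doc 2: present
Doc 3: present
Doc 4: absent
Doc 5: absent
Doc 6: absent
Doc 7: absent
df = sum of presences = 1 + 1 + 1 + 0 + 0 + 0 + 0 = 3

3


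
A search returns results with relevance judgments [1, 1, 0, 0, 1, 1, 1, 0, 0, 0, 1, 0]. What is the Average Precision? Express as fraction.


Computing P@k for each relevant position:
Position 1: relevant, P@1 = 1/1 = 1
Position 2: relevant, P@2 = 2/2 = 1
Position 3: not relevant
Position 4: not relevant
Position 5: relevant, P@5 = 3/5 = 3/5
Position 6: relevant, P@6 = 4/6 = 2/3
Position 7: relevant, P@7 = 5/7 = 5/7
Position 8: not relevant
Position 9: not relevant
Position 10: not relevant
Position 11: relevant, P@11 = 6/11 = 6/11
Position 12: not relevant
Sum of P@k = 1 + 1 + 3/5 + 2/3 + 5/7 + 6/11 = 5228/1155
AP = 5228/1155 / 6 = 2614/3465

2614/3465


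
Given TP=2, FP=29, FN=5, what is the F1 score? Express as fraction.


F1 = 2 * P * R / (P + R)
P = TP/(TP+FP) = 2/31 = 2/31
R = TP/(TP+FN) = 2/7 = 2/7
2 * P * R = 2 * 2/31 * 2/7 = 8/217
P + R = 2/31 + 2/7 = 76/217
F1 = 8/217 / 76/217 = 2/19

2/19


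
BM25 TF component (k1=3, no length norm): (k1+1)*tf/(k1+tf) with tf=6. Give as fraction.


BM25 TF component = (k1+1)*tf / (k1+tf)
k1 = 3, tf = 6
Numerator = (3+1)*6 = 24
Denominator = 3 + 6 = 9
= 24/9 = 8/3

8/3


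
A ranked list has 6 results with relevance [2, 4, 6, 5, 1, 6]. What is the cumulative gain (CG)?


Cumulative Gain = sum of relevance scores
Position 1: rel=2, running sum=2
Position 2: rel=4, running sum=6
Position 3: rel=6, running sum=12
Position 4: rel=5, running sum=17
Position 5: rel=1, running sum=18
Position 6: rel=6, running sum=24
CG = 24

24


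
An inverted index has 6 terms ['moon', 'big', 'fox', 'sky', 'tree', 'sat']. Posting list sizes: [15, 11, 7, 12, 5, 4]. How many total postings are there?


Summing posting list sizes:
'moon': 15 postings
'big': 11 postings
'fox': 7 postings
'sky': 12 postings
'tree': 5 postings
'sat': 4 postings
Total = 15 + 11 + 7 + 12 + 5 + 4 = 54

54


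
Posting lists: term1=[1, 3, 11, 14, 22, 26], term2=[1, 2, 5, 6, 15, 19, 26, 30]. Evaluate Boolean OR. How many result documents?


Boolean OR: find union of posting lists
term1 docs: [1, 3, 11, 14, 22, 26]
term2 docs: [1, 2, 5, 6, 15, 19, 26, 30]
Union: [1, 2, 3, 5, 6, 11, 14, 15, 19, 22, 26, 30]
|union| = 12

12


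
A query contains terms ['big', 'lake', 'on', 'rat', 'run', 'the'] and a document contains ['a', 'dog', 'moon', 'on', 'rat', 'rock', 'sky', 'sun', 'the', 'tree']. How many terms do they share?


Query terms: ['big', 'lake', 'on', 'rat', 'run', 'the']
Document terms: ['a', 'dog', 'moon', 'on', 'rat', 'rock', 'sky', 'sun', 'the', 'tree']
Common terms: ['on', 'rat', 'the']
Overlap count = 3

3


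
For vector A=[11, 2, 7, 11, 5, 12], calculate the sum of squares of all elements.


|A|^2 = sum of squared components
A[0]^2 = 11^2 = 121
A[1]^2 = 2^2 = 4
A[2]^2 = 7^2 = 49
A[3]^2 = 11^2 = 121
A[4]^2 = 5^2 = 25
A[5]^2 = 12^2 = 144
Sum = 121 + 4 + 49 + 121 + 25 + 144 = 464

464


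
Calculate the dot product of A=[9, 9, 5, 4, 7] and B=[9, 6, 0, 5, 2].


Dot product = sum of element-wise products
A[0]*B[0] = 9*9 = 81
A[1]*B[1] = 9*6 = 54
A[2]*B[2] = 5*0 = 0
A[3]*B[3] = 4*5 = 20
A[4]*B[4] = 7*2 = 14
Sum = 81 + 54 + 0 + 20 + 14 = 169

169


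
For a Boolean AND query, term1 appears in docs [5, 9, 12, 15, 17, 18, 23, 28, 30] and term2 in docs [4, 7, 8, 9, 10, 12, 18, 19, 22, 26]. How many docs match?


Boolean AND: find intersection of posting lists
term1 docs: [5, 9, 12, 15, 17, 18, 23, 28, 30]
term2 docs: [4, 7, 8, 9, 10, 12, 18, 19, 22, 26]
Intersection: [9, 12, 18]
|intersection| = 3

3


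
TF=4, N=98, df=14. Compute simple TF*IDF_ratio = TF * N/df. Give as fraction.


TF * (N/df)
= 4 * (98/14)
= 4 * 7
= 28

28


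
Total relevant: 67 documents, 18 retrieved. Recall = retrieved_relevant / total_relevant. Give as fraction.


Recall = retrieved_relevant / total_relevant
= 18 / 67
= 18 / (18 + 49)
= 18/67

18/67


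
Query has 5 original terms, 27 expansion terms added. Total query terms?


Original terms: 5
Expansion terms: 27
Total = 5 + 27 = 32

32


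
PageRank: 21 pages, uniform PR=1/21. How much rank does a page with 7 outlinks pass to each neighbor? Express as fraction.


Initial PR = 1/21 = 1/21
Outlinks = 7
Contribution per link = PR / outlinks
= 1/21 / 7
= 1/147

1/147


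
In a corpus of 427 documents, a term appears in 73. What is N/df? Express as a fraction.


IDF ratio = N / df
= 427 / 73
= 427/73

427/73


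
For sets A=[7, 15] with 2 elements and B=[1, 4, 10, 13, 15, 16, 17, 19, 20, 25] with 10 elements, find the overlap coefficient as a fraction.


A intersect B = [15]
|A intersect B| = 1
min(|A|, |B|) = min(2, 10) = 2
Overlap = 1 / 2 = 1/2

1/2


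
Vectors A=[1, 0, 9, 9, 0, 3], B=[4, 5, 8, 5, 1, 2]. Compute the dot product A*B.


Dot product = sum of element-wise products
A[0]*B[0] = 1*4 = 4
A[1]*B[1] = 0*5 = 0
A[2]*B[2] = 9*8 = 72
A[3]*B[3] = 9*5 = 45
A[4]*B[4] = 0*1 = 0
A[5]*B[5] = 3*2 = 6
Sum = 4 + 0 + 72 + 45 + 0 + 6 = 127

127


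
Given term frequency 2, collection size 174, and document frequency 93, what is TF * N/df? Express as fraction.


TF * (N/df)
= 2 * (174/93)
= 2 * 58/31
= 116/31

116/31


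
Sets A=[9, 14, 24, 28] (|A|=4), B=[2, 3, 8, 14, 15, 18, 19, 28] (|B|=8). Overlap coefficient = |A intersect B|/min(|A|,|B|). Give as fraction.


A intersect B = [14, 28]
|A intersect B| = 2
min(|A|, |B|) = min(4, 8) = 4
Overlap = 2 / 4 = 1/2

1/2


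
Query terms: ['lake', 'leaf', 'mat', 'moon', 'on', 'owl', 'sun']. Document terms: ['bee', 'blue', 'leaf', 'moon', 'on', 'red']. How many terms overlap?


Query terms: ['lake', 'leaf', 'mat', 'moon', 'on', 'owl', 'sun']
Document terms: ['bee', 'blue', 'leaf', 'moon', 'on', 'red']
Common terms: ['leaf', 'moon', 'on']
Overlap count = 3

3


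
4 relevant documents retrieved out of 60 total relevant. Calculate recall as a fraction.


Recall = retrieved_relevant / total_relevant
= 4 / 60
= 4 / (4 + 56)
= 1/15

1/15


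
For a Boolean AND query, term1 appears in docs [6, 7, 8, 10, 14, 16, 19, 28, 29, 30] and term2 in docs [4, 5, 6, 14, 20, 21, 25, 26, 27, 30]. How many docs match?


Boolean AND: find intersection of posting lists
term1 docs: [6, 7, 8, 10, 14, 16, 19, 28, 29, 30]
term2 docs: [4, 5, 6, 14, 20, 21, 25, 26, 27, 30]
Intersection: [6, 14, 30]
|intersection| = 3

3


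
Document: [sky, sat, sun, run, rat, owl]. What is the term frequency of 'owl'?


Document has 6 words
Scanning for 'owl':
Found at positions: [5]
Count = 1

1


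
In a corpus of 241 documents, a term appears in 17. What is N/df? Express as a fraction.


IDF ratio = N / df
= 241 / 17
= 241/17

241/17


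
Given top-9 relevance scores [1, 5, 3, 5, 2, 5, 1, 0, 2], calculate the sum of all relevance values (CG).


Cumulative Gain = sum of relevance scores
Position 1: rel=1, running sum=1
Position 2: rel=5, running sum=6
Position 3: rel=3, running sum=9
Position 4: rel=5, running sum=14
Position 5: rel=2, running sum=16
Position 6: rel=5, running sum=21
Position 7: rel=1, running sum=22
Position 8: rel=0, running sum=22
Position 9: rel=2, running sum=24
CG = 24

24


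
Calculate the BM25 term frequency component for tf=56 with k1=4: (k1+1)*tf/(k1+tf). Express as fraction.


BM25 TF component = (k1+1)*tf / (k1+tf)
k1 = 4, tf = 56
Numerator = (4+1)*56 = 280
Denominator = 4 + 56 = 60
= 280/60 = 14/3

14/3


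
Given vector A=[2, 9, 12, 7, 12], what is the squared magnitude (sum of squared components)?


|A|^2 = sum of squared components
A[0]^2 = 2^2 = 4
A[1]^2 = 9^2 = 81
A[2]^2 = 12^2 = 144
A[3]^2 = 7^2 = 49
A[4]^2 = 12^2 = 144
Sum = 4 + 81 + 144 + 49 + 144 = 422

422


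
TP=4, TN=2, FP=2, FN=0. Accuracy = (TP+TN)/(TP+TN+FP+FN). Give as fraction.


Accuracy = (TP + TN) / (TP + TN + FP + FN)
TP + TN = 4 + 2 = 6
Total = 4 + 2 + 2 + 0 = 8
Accuracy = 6 / 8 = 3/4

3/4


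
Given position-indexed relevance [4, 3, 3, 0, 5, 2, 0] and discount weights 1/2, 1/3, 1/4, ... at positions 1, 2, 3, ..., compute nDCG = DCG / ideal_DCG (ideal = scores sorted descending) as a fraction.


Position discount weights w_i = 1/(i+1) for i=1..7:
Weights = [1/2, 1/3, 1/4, 1/5, 1/6, 1/7, 1/8]
Actual relevance: [4, 3, 3, 0, 5, 2, 0]
DCG = 4/2 + 3/3 + 3/4 + 0/5 + 5/6 + 2/7 + 0/8 = 409/84
Ideal relevance (sorted desc): [5, 4, 3, 3, 2, 0, 0]
Ideal DCG = 5/2 + 4/3 + 3/4 + 3/5 + 2/6 + 0/7 + 0/8 = 331/60
nDCG = DCG / ideal_DCG = 409/84 / 331/60 = 2045/2317

2045/2317


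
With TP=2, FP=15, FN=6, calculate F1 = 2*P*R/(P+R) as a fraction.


F1 = 2 * P * R / (P + R)
P = TP/(TP+FP) = 2/17 = 2/17
R = TP/(TP+FN) = 2/8 = 1/4
2 * P * R = 2 * 2/17 * 1/4 = 1/17
P + R = 2/17 + 1/4 = 25/68
F1 = 1/17 / 25/68 = 4/25

4/25


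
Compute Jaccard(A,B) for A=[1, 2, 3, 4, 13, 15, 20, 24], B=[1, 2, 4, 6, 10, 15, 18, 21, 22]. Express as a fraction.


A intersect B = [1, 2, 4, 15]
|A intersect B| = 4
A union B = [1, 2, 3, 4, 6, 10, 13, 15, 18, 20, 21, 22, 24]
|A union B| = 13
Jaccard = 4/13 = 4/13

4/13


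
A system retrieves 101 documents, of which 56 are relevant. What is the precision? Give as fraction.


Precision = relevant_retrieved / total_retrieved
= 56 / 101
= 56 / (56 + 45)
= 56/101

56/101


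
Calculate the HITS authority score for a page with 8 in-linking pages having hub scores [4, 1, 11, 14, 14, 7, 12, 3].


Authority = sum of hub scores of in-linkers
In-link 1: hub score = 4
In-link 2: hub score = 1
In-link 3: hub score = 11
In-link 4: hub score = 14
In-link 5: hub score = 14
In-link 6: hub score = 7
In-link 7: hub score = 12
In-link 8: hub score = 3
Authority = 4 + 1 + 11 + 14 + 14 + 7 + 12 + 3 = 66

66


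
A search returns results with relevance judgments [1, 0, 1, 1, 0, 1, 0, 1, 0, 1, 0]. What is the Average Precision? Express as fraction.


Computing P@k for each relevant position:
Position 1: relevant, P@1 = 1/1 = 1
Position 2: not relevant
Position 3: relevant, P@3 = 2/3 = 2/3
Position 4: relevant, P@4 = 3/4 = 3/4
Position 5: not relevant
Position 6: relevant, P@6 = 4/6 = 2/3
Position 7: not relevant
Position 8: relevant, P@8 = 5/8 = 5/8
Position 9: not relevant
Position 10: relevant, P@10 = 6/10 = 3/5
Position 11: not relevant
Sum of P@k = 1 + 2/3 + 3/4 + 2/3 + 5/8 + 3/5 = 517/120
AP = 517/120 / 6 = 517/720

517/720


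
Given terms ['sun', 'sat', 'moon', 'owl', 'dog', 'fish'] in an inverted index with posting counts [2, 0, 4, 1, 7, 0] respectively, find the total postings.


Summing posting list sizes:
'sun': 2 postings
'sat': 0 postings
'moon': 4 postings
'owl': 1 postings
'dog': 7 postings
'fish': 0 postings
Total = 2 + 0 + 4 + 1 + 7 + 0 = 14

14


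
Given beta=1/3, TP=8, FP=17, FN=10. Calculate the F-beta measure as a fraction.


P = TP/(TP+FP) = 8/25 = 8/25
R = TP/(TP+FN) = 8/18 = 4/9
beta^2 = 1/3^2 = 1/9
(1 + beta^2) = 10/9
Numerator = (1+beta^2)*P*R = 64/405
Denominator = beta^2*P + R = 8/225 + 4/9 = 12/25
F_beta = 80/243

80/243


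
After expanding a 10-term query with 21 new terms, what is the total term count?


Original terms: 10
Expansion terms: 21
Total = 10 + 21 = 31

31


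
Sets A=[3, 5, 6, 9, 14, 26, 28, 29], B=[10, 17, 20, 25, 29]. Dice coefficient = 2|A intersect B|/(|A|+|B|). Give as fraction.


A intersect B = [29]
|A intersect B| = 1
|A| = 8, |B| = 5
Dice = 2*1 / (8+5)
= 2 / 13 = 2/13

2/13


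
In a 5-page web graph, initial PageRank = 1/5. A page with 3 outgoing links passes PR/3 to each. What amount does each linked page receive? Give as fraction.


Initial PR = 1/5 = 1/5
Outlinks = 3
Contribution per link = PR / outlinks
= 1/5 / 3
= 1/15

1/15


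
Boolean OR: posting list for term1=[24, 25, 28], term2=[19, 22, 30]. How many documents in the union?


Boolean OR: find union of posting lists
term1 docs: [24, 25, 28]
term2 docs: [19, 22, 30]
Union: [19, 22, 24, 25, 28, 30]
|union| = 6

6


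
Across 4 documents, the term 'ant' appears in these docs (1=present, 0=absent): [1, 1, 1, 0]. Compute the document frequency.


Checking each document for 'ant':
Doc 1: present
Doc 2: present
Doc 3: present
Doc 4: absent
df = sum of presences = 1 + 1 + 1 + 0 = 3

3


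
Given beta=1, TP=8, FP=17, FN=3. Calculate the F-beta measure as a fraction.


P = TP/(TP+FP) = 8/25 = 8/25
R = TP/(TP+FN) = 8/11 = 8/11
beta^2 = 1^2 = 1
(1 + beta^2) = 2
Numerator = (1+beta^2)*P*R = 128/275
Denominator = beta^2*P + R = 8/25 + 8/11 = 288/275
F_beta = 4/9

4/9


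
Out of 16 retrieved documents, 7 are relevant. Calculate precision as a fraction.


Precision = relevant_retrieved / total_retrieved
= 7 / 16
= 7 / (7 + 9)
= 7/16

7/16


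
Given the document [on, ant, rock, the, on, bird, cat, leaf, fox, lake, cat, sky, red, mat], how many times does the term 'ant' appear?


Document has 14 words
Scanning for 'ant':
Found at positions: [1]
Count = 1

1


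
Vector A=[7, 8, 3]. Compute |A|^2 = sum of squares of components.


|A|^2 = sum of squared components
A[0]^2 = 7^2 = 49
A[1]^2 = 8^2 = 64
A[2]^2 = 3^2 = 9
Sum = 49 + 64 + 9 = 122

122


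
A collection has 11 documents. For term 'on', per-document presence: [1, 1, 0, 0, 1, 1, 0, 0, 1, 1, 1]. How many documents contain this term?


Checking each document for 'on':
Doc 1: present
Doc 2: present
Doc 3: absent
Doc 4: absent
Doc 5: present
Doc 6: present
Doc 7: absent
Doc 8: absent
Doc 9: present
Doc 10: present
Doc 11: present
df = sum of presences = 1 + 1 + 0 + 0 + 1 + 1 + 0 + 0 + 1 + 1 + 1 = 7

7


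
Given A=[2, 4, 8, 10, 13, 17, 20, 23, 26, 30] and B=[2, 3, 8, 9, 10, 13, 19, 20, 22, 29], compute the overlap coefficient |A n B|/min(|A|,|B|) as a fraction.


A intersect B = [2, 8, 10, 13, 20]
|A intersect B| = 5
min(|A|, |B|) = min(10, 10) = 10
Overlap = 5 / 10 = 1/2

1/2


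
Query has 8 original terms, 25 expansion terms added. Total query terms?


Original terms: 8
Expansion terms: 25
Total = 8 + 25 = 33

33


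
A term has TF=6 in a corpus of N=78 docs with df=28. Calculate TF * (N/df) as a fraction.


TF * (N/df)
= 6 * (78/28)
= 6 * 39/14
= 117/7

117/7


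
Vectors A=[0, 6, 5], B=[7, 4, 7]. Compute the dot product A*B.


Dot product = sum of element-wise products
A[0]*B[0] = 0*7 = 0
A[1]*B[1] = 6*4 = 24
A[2]*B[2] = 5*7 = 35
Sum = 0 + 24 + 35 = 59

59


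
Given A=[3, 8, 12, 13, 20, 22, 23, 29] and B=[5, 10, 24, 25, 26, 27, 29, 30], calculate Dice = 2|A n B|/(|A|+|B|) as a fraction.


A intersect B = [29]
|A intersect B| = 1
|A| = 8, |B| = 8
Dice = 2*1 / (8+8)
= 2 / 16 = 1/8

1/8


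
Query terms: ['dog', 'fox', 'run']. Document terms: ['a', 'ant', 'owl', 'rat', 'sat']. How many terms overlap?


Query terms: ['dog', 'fox', 'run']
Document terms: ['a', 'ant', 'owl', 'rat', 'sat']
Common terms: []
Overlap count = 0

0


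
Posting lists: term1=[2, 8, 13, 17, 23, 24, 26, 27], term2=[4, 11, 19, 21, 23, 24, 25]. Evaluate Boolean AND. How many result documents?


Boolean AND: find intersection of posting lists
term1 docs: [2, 8, 13, 17, 23, 24, 26, 27]
term2 docs: [4, 11, 19, 21, 23, 24, 25]
Intersection: [23, 24]
|intersection| = 2

2
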